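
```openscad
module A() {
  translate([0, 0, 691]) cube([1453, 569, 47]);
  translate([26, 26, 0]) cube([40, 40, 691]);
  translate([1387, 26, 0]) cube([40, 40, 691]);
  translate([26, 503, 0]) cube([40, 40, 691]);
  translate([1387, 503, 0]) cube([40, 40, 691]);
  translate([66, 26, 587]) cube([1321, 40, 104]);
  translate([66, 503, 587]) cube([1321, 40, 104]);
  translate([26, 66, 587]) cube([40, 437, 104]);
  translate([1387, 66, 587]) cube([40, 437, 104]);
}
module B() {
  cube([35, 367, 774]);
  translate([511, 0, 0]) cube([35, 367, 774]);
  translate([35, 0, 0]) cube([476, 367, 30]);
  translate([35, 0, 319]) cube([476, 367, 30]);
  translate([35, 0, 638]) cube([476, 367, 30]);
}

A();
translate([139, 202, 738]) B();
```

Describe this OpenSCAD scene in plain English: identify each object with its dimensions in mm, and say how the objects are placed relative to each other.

A is a table: top 1453 mm (x) × 569 mm (y), 47 mm thick, upper face at z = 738 mm, on four 40×40 mm square legs, each inset 26 mm from the nearest pair of top edges, running from z = 0 to the bottom of the top. Four apron rails, 40 mm thick and 104 mm tall, run between adjacent legs with their top edges flush with the underside of the top and their outer faces flush with the legs' outer faces.

B is an open bookshelf. Two side panels, each 35 mm thick, 367 mm deep and 774 mm tall, stand 546 mm apart (outside-to-outside). Between them sit 3 shelves, each 30 mm thick and 367 mm deep, spanning the full gap between the sides. The bottom shelf rests on the floor (its underside at z = 0) and the clear gap between one shelf's top and the next shelf's underside is 289 mm.

The bookshelf is on top of the table.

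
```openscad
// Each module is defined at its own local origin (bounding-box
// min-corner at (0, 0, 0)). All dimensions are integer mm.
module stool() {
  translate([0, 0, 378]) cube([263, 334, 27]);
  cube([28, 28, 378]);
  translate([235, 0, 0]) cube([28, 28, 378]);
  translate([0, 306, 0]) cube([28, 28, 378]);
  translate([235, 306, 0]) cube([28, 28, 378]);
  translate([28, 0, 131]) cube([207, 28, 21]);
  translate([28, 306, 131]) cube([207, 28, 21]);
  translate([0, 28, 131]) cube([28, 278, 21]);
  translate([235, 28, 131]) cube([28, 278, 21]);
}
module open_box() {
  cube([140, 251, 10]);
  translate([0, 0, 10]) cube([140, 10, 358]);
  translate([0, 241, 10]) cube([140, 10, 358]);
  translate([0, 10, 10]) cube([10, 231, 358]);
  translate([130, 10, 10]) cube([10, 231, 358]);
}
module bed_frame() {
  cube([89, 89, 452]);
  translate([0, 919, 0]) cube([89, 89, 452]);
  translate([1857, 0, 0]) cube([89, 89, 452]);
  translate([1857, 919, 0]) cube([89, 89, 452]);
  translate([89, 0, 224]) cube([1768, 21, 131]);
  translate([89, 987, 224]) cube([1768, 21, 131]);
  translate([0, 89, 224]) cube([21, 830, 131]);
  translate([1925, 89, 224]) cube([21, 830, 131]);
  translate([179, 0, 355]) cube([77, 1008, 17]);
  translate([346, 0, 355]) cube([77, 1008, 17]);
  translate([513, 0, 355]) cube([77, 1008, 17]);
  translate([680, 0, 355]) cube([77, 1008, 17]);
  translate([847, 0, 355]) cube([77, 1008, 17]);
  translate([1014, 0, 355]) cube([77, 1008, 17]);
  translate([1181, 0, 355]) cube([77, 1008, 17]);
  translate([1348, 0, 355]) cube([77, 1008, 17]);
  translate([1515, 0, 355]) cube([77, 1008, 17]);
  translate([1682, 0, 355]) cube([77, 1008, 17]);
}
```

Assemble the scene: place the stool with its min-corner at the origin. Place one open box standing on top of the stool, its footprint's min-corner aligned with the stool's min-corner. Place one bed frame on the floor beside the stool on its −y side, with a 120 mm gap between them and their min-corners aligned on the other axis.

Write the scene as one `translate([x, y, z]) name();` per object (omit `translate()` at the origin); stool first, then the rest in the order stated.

stool();
translate([0, 0, 405]) open_box();
translate([0, -1128, 0]) bed_frame();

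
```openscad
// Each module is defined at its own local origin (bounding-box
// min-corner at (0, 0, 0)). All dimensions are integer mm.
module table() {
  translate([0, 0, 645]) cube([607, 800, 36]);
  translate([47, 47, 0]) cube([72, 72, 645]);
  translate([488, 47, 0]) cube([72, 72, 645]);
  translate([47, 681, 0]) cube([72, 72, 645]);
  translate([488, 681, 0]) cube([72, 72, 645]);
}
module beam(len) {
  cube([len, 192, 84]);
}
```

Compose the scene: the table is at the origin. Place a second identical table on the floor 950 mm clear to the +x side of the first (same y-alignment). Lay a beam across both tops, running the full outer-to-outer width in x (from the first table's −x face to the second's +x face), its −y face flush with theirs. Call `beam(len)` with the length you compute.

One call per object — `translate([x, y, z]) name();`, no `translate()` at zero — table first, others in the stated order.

table();
translate([1557, 0, 0]) table();
translate([0, 0, 681]) beam(2164);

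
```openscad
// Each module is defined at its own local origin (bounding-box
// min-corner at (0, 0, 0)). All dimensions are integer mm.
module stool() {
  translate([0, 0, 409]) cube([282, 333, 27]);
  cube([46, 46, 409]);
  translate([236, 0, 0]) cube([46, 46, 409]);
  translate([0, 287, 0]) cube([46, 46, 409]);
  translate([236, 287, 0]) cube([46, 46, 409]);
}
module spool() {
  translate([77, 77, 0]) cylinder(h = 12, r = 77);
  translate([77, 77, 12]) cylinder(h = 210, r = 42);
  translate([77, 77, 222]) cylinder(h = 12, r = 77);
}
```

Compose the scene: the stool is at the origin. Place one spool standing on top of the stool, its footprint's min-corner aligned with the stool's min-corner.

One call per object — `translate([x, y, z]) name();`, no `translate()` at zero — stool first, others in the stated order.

stool();
translate([0, 0, 436]) spool();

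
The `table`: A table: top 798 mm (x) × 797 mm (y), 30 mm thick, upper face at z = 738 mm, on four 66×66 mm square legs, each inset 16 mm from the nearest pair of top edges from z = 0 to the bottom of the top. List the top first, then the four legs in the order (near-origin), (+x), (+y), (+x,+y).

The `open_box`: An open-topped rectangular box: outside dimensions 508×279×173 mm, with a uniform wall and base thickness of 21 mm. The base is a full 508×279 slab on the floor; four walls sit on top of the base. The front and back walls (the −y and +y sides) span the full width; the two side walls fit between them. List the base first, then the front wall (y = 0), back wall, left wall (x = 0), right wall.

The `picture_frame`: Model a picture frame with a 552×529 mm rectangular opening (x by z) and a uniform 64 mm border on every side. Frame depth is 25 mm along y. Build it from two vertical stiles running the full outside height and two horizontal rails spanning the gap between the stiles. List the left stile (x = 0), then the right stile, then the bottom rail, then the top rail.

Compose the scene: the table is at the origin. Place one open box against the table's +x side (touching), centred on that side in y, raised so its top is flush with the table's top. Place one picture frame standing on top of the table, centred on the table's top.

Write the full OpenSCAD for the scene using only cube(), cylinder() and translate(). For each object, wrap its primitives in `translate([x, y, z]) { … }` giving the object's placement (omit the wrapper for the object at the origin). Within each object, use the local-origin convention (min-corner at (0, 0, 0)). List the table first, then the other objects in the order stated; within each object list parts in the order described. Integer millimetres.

translate([0, 0, 708]) cube([798, 797, 30]);
translate([16, 16, 0]) cube([66, 66, 708]);
translate([716, 16, 0]) cube([66, 66, 708]);
translate([16, 715, 0]) cube([66, 66, 708]);
translate([716, 715, 0]) cube([66, 66, 708]);
translate([798, 259, 565]) {
  cube([508, 279, 21]);
  translate([0, 0, 21]) cube([508, 21, 152]);
  translate([0, 258, 21]) cube([508, 21, 152]);
  translate([0, 21, 21]) cube([21, 237, 152]);
  translate([487, 21, 21]) cube([21, 237, 152]);
}
translate([59, 386, 738]) {
  cube([64, 25, 657]);
  translate([616, 0, 0]) cube([64, 25, 657]);
  translate([64, 0, 0]) cube([552, 25, 64]);
  translate([64, 0, 593]) cube([552, 25, 64]);
}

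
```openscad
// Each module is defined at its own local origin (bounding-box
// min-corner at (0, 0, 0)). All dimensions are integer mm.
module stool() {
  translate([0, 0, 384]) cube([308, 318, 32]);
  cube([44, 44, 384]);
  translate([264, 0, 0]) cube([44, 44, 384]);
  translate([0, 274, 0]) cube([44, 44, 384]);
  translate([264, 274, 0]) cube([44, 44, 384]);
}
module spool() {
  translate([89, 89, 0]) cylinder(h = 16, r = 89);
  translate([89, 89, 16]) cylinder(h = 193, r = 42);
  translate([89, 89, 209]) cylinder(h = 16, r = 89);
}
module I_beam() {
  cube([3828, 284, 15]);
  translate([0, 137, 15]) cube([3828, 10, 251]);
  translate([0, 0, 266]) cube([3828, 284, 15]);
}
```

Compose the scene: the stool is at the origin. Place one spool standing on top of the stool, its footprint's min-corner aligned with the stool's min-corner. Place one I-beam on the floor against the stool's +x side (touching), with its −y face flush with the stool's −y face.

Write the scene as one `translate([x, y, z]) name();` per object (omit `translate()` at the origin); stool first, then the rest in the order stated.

stool();
translate([0, 0, 416]) spool();
translate([308, 0, 0]) I_beam();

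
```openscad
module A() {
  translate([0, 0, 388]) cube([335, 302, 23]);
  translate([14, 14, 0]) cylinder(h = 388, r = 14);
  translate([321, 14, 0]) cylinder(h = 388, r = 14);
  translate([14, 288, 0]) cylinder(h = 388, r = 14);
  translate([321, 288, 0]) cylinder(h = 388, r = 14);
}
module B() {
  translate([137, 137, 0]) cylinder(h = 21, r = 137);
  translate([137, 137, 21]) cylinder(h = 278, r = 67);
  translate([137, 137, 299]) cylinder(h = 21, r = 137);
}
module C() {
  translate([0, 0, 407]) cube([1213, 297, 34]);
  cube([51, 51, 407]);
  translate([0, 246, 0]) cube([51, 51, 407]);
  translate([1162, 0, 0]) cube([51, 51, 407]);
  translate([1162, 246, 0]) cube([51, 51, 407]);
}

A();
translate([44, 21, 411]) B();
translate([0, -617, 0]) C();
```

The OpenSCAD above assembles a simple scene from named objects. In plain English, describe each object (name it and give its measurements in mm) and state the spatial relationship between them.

A is a simple wooden stool: a rectangular seat 335 mm (x) by 302 mm (y), 23 mm thick, top face at z = 411 mm, on four round legs, each 28 mm in diameter. The legs rest on z = 0, each leg's axis is inset half a diameter from the nearest pair of seat edges (so the leg's bounding box is flush with the corner).

B is a spool: two coaxial disc flanges of radius 137 mm and thickness 21 mm, joined by a core cylinder of radius 67 mm and height 278 mm. The lower flange rests on z = 0 and the three cylinders share a vertical axis.

C is a bench: a 1213×297 mm seat slab, 34 mm thick, top at z = 441 mm, on four 51×51 mm square legs flush with the seat corners and standing on z = 0.

The spool is on top of the stool. The bench is on the floor beside the stool on its −y side.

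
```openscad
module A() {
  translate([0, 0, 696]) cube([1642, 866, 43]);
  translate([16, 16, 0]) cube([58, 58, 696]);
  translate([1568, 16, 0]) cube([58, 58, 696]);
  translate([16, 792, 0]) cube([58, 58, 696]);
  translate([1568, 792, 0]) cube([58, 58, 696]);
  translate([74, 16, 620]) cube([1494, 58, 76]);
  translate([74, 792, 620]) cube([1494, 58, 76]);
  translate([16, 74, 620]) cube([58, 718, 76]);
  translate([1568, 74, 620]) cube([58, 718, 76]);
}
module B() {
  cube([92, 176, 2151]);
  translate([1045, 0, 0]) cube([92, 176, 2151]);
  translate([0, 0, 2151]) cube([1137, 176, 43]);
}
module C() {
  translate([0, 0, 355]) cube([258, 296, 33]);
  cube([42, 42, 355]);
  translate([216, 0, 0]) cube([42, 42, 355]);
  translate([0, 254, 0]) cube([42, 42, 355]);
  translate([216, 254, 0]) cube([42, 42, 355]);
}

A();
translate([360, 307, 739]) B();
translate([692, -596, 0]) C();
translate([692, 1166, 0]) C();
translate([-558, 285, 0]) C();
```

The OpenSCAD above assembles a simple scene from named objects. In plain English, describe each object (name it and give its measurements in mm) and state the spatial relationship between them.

A is a table with a 1642×866 mm rectangular top, 43 mm thick, top surface at z = 739 mm, supported by four 58×58 mm square legs, each inset 16 mm from the nearest pair of top edges, running from the floor. Four apron rails, 58 mm thick and 76 mm tall, run between adjacent legs with their top edges flush with the underside of the top and their outer faces flush with the legs' outer faces.

B is a door frame. The clear opening is 953 mm wide and 2151 mm high. Two 92 mm wide jambs, 176 mm deep, stand either side of the opening from the floor to the top of the opening. A 43 mm thick head sits across the top of both jambs, spanning the full outside width of the frame.

C is a four-legged stool. The seat is 258×296 mm, 33 mm thick, top at z = 388 mm. It stands on four square legs, each 42×42 mm in cross-section, from z = 0 to the seat underside, each flush with a corner of the seat.

The door frame is on top of the table. Three stools sit around the table at the −y, +y, −x sides.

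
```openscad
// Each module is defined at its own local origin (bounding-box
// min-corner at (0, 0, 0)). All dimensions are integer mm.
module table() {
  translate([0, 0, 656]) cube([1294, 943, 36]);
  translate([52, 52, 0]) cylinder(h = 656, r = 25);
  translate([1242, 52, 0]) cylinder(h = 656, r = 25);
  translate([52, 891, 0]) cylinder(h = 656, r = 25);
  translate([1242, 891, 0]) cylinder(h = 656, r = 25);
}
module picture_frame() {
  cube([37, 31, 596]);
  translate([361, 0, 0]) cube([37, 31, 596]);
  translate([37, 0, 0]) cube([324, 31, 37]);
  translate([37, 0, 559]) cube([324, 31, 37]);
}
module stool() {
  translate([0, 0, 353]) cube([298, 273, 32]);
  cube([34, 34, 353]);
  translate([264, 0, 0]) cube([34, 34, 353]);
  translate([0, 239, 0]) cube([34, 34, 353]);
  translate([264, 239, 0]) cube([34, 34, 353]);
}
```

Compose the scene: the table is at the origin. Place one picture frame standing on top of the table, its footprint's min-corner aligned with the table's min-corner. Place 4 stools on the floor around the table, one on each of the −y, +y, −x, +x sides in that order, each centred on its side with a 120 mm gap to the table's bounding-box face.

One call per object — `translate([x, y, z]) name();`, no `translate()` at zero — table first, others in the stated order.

table();
translate([0, 0, 692]) picture_frame();
translate([498, -393, 0]) stool();
translate([498, 1063, 0]) stool();
translate([-418, 335, 0]) stool();
translate([1414, 335, 0]) stool();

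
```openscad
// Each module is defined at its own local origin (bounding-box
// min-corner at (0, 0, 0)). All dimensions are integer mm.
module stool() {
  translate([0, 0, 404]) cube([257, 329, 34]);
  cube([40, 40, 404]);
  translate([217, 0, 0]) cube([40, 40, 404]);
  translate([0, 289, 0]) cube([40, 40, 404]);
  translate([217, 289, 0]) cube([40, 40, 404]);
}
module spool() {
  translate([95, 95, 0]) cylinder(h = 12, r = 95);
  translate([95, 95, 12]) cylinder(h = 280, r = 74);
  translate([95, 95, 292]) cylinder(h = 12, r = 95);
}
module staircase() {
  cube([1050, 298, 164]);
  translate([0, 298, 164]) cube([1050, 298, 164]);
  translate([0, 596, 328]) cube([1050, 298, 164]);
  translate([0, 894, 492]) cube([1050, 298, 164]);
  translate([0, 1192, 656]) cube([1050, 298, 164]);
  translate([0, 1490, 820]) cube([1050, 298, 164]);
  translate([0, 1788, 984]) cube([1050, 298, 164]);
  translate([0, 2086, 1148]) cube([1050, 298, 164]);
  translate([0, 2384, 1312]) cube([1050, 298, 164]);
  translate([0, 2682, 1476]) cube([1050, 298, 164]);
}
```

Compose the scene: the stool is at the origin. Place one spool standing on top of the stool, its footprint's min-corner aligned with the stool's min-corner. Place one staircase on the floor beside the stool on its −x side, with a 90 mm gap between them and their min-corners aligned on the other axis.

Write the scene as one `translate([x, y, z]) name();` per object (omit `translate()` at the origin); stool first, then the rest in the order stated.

stool();
translate([0, 0, 438]) spool();
translate([-1140, 0, 0]) staircase();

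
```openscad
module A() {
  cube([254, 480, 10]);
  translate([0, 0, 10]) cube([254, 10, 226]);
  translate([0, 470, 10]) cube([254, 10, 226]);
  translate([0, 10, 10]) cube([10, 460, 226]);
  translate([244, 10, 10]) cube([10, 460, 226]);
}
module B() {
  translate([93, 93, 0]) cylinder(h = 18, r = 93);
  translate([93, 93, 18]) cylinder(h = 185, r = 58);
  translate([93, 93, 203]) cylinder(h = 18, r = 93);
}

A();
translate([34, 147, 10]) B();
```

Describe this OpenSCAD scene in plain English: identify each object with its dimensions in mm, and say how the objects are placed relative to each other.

A is an open storage box with external size 254×480×236 mm and wall thickness 10 mm (the base is also 10 mm thick). The base covers the whole footprint; the four walls stand on the base, with the y-facing walls full-width and the x-facing walls fitting between their inner faces.

B is a spool: two coaxial disc flanges of radius 93 mm and thickness 18 mm, joined by a core cylinder of radius 58 mm and height 185 mm. The lower flange rests on z = 0 and the three cylinders share a vertical axis.

The spool sits inside the open box, centred.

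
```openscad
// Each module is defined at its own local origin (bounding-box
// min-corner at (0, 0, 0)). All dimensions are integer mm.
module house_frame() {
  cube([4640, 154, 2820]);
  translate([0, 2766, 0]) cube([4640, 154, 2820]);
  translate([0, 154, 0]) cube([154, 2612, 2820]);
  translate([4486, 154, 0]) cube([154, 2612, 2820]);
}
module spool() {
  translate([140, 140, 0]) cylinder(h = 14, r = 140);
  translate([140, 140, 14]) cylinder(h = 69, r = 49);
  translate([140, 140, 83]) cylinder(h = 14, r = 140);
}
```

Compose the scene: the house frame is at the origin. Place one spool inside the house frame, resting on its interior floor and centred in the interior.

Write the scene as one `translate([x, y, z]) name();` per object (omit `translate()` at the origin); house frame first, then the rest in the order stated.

house_frame();
translate([2180, 1320, 0]) spool();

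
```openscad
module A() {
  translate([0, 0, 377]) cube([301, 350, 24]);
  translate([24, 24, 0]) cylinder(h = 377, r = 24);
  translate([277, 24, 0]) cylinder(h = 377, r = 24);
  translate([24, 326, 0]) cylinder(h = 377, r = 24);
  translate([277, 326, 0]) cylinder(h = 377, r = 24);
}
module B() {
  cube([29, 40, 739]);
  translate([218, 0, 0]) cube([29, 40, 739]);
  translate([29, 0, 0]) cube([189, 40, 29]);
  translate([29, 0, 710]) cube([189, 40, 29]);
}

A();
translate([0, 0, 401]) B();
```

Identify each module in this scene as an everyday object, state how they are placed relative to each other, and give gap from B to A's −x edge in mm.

The picture frame's min-x is at 0; the stool's min-x is 0; gap = 0 mm.

A is a stool. B is a picture frame. The picture frame is on top of the stool. The gap from the picture frame to the stool's −x edge is 0 mm.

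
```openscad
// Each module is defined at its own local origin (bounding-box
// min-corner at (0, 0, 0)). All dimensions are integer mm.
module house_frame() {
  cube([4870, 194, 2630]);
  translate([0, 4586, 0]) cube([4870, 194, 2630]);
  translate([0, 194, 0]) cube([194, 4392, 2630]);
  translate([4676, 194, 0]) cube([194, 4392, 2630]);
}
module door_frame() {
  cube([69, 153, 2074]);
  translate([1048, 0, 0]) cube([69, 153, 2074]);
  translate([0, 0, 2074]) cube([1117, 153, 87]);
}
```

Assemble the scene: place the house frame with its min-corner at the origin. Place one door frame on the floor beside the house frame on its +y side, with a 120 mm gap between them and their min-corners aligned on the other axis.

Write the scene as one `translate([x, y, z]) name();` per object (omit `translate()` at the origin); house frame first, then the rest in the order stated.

house_frame();
translate([0, 4900, 0]) door_frame();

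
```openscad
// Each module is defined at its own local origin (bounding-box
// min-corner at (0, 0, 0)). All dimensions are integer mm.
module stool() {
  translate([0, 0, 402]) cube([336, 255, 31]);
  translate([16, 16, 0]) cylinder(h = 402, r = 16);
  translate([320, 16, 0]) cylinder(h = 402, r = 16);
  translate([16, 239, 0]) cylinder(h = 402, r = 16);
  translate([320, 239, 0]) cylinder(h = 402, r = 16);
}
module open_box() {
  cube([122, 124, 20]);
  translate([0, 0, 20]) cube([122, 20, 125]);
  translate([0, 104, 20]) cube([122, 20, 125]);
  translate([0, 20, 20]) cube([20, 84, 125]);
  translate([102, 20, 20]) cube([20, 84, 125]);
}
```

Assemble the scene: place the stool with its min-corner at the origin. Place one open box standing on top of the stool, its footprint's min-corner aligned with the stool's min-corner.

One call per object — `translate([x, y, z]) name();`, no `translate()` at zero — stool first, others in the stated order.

stool();
translate([0, 0, 433]) open_box();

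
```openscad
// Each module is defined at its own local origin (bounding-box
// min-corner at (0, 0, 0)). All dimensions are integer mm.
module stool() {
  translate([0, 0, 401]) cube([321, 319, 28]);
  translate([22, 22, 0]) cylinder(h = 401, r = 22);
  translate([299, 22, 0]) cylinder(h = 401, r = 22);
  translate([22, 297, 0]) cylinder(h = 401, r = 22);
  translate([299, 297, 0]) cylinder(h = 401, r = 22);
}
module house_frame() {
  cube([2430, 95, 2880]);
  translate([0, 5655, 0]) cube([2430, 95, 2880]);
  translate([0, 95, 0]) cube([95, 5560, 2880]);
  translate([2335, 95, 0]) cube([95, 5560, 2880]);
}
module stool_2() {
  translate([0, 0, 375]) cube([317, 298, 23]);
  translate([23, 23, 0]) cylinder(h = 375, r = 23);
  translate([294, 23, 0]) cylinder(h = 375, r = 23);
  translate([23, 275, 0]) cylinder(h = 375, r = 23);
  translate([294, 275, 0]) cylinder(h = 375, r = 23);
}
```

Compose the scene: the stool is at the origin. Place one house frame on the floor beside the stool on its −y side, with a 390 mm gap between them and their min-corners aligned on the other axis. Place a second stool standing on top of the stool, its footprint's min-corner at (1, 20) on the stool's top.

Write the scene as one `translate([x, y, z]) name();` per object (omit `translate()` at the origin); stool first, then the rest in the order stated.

stool();
translate([0, -6140, 0]) house_frame();
translate([1, 20, 429]) stool_2();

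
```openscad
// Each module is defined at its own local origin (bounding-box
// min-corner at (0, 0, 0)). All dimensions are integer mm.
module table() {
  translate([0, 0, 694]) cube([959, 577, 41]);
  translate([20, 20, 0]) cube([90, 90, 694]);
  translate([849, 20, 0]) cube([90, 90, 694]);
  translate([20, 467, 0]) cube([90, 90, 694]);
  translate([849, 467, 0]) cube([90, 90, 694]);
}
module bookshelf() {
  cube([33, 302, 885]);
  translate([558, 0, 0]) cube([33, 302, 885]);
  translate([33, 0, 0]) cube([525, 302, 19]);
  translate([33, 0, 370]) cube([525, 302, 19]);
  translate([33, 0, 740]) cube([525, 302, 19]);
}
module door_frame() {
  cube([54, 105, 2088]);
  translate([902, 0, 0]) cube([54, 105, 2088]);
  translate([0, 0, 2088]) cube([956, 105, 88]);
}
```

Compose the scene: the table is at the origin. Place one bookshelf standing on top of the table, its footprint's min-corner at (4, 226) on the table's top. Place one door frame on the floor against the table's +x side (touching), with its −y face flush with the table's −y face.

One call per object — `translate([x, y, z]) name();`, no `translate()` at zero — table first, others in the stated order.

table();
translate([4, 226, 735]) bookshelf();
translate([959, 0, 0]) door_frame();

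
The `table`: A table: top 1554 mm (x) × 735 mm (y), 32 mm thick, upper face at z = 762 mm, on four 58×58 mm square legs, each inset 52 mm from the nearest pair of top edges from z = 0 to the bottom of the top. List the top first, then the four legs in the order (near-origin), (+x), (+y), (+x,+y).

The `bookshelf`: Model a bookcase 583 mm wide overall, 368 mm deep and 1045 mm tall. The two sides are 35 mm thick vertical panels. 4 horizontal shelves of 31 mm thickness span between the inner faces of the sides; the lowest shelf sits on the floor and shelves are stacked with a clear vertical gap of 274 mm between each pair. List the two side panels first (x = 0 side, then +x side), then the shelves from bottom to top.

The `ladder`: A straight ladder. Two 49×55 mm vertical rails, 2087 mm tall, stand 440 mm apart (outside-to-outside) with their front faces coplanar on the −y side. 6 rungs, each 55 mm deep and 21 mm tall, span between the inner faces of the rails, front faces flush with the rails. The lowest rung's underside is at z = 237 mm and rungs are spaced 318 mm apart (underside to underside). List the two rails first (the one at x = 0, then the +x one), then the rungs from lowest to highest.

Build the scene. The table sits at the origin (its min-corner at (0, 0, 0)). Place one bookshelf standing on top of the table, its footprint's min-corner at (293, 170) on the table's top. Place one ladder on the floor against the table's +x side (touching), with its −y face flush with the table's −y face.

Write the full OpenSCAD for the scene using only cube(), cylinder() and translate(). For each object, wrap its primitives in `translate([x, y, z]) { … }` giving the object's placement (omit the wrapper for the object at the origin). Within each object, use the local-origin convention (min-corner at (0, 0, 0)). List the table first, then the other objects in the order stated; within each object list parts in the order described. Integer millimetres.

translate([0, 0, 730]) cube([1554, 735, 32]);
translate([52, 52, 0]) cube([58, 58, 730]);
translate([1444, 52, 0]) cube([58, 58, 730]);
translate([52, 625, 0]) cube([58, 58, 730]);
translate([1444, 625, 0]) cube([58, 58, 730]);
translate([293, 170, 762]) {
  cube([35, 368, 1045]);
  translate([548, 0, 0]) cube([35, 368, 1045]);
  translate([35, 0, 0]) cube([513, 368, 31]);
  translate([35, 0, 305]) cube([513, 368, 31]);
  translate([35, 0, 610]) cube([513, 368, 31]);
  translate([35, 0, 915]) cube([513, 368, 31]);
}
translate([1554, 0, 0]) {
  cube([49, 55, 2087]);
  translate([391, 0, 0]) cube([49, 55, 2087]);
  translate([49, 0, 237]) cube([342, 55, 21]);
  translate([49, 0, 555]) cube([342, 55, 21]);
  translate([49, 0, 873]) cube([342, 55, 21]);
  translate([49, 0, 1191]) cube([342, 55, 21]);
  translate([49, 0, 1509]) cube([342, 55, 21]);
  translate([49, 0, 1827]) cube([342, 55, 21]);
}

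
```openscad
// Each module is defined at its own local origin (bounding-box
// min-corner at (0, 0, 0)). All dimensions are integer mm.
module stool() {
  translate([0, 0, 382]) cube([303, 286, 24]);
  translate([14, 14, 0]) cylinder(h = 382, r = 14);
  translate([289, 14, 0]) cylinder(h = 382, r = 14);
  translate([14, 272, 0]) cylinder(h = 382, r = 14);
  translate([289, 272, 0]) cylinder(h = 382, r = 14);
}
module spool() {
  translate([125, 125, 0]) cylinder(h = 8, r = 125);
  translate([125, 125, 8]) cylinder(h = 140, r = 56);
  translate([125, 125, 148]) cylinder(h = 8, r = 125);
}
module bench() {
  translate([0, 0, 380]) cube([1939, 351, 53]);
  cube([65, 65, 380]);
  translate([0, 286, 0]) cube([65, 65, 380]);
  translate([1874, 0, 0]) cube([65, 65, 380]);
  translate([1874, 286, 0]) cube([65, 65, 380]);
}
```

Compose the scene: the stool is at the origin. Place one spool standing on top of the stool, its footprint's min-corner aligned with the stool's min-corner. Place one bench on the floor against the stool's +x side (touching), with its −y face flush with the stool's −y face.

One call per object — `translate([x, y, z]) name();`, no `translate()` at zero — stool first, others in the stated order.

stool();
translate([0, 0, 406]) spool();
translate([303, 0, 0]) bench();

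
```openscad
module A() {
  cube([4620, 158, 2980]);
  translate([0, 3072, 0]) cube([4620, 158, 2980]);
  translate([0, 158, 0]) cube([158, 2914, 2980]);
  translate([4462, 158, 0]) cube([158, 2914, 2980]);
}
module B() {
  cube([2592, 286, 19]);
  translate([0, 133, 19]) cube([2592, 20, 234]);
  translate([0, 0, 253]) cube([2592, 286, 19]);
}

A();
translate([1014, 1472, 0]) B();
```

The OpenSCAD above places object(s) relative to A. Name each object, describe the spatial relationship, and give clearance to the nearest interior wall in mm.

Clearances: x = 856, y = 1314; minimum 856 mm.

A is a house frame. B is an I-beam. The I-beam sits inside the house frame, centred. The clearance to the nearest interior wall is 856 mm.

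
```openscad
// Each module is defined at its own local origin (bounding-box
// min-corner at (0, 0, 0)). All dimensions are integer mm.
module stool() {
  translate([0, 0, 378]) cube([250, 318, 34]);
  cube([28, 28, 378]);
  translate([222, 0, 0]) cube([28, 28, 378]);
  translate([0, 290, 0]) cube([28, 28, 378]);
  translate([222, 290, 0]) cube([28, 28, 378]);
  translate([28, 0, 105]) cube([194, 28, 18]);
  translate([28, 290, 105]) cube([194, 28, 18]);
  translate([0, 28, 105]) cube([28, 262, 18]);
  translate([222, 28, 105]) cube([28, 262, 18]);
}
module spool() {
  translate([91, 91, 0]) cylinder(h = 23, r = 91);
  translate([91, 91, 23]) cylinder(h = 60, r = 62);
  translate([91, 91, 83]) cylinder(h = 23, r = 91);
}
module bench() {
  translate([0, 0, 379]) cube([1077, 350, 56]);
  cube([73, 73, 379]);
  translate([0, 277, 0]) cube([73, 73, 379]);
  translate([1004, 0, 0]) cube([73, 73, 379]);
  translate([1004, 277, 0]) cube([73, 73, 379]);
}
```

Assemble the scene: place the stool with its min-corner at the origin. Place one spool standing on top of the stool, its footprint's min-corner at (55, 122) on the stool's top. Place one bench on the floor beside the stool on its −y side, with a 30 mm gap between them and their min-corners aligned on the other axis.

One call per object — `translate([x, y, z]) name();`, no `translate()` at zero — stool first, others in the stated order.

stool();
translate([55, 122, 412]) spool();
translate([0, -380, 0]) bench();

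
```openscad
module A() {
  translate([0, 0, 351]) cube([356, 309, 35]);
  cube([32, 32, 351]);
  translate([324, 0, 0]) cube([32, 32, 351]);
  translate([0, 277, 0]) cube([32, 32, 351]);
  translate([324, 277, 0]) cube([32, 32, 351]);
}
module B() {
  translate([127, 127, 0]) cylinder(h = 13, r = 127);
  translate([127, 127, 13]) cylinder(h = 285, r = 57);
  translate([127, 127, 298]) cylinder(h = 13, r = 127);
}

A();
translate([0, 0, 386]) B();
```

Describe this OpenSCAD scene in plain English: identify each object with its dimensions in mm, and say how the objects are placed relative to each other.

A is a four-legged stool. The seat is a 356×309×35 mm slab whose top surface is at z = 386 mm; four square legs, each 32×32 mm in cross-section, run from the floor (z = 0) to the underside of the seat, each flush with a corner of the seat.

B is a spool: two coaxial disc flanges of radius 127 mm and thickness 13 mm, joined by a core cylinder of radius 57 mm and height 285 mm. The lower flange rests on z = 0 and the three cylinders share a vertical axis.

The spool is on top of the stool.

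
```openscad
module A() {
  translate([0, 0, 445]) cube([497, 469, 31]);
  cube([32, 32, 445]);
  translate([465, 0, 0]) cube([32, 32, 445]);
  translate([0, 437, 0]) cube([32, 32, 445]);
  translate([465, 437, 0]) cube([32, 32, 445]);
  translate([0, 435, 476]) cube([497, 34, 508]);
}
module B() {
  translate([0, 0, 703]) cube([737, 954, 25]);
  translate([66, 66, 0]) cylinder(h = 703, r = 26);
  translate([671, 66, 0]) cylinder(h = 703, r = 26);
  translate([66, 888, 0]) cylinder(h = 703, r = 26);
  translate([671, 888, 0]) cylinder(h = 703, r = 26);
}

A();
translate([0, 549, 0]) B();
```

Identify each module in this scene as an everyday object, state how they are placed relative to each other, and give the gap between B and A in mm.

The table's nearest face is 80 mm from the chair's +y face.

A is a chair. B is a table. The table is on the floor beside the chair on its +y side. The gap between the table and the chair is 80 mm.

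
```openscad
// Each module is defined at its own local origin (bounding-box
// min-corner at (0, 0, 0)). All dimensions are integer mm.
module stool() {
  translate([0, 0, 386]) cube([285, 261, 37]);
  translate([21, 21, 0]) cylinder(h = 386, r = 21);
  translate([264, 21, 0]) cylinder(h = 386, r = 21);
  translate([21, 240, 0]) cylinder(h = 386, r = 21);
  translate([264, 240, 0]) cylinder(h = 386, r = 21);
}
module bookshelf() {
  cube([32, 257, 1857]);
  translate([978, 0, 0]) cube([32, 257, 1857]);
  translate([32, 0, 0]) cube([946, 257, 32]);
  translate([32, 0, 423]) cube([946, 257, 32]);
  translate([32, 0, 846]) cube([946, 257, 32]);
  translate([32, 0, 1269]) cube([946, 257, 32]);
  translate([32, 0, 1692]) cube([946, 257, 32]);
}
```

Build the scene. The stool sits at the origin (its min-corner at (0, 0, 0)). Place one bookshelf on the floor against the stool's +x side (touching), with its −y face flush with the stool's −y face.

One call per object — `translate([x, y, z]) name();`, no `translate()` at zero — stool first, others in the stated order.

stool();
translate([285, 0, 0]) bookshelf();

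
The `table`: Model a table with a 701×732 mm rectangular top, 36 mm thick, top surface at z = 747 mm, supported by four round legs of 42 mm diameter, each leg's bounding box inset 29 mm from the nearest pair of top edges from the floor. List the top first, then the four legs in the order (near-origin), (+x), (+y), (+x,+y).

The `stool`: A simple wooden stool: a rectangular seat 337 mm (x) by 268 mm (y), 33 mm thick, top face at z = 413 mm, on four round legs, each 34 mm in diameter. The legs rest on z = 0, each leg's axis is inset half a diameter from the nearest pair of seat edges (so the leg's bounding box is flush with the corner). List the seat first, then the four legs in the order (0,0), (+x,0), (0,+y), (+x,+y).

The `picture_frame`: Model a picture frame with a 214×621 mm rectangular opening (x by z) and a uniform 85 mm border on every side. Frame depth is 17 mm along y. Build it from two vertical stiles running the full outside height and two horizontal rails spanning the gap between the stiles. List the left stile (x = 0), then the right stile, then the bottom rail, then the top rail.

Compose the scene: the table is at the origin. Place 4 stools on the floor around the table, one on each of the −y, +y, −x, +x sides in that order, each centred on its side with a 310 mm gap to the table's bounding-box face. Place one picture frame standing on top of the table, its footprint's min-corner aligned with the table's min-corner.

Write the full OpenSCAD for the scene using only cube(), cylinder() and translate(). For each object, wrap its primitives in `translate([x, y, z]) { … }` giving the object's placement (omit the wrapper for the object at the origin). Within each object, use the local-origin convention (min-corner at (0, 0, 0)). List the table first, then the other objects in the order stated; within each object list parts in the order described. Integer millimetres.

translate([0, 0, 711]) cube([701, 732, 36]);
translate([50, 50, 0]) cylinder(h = 711, r = 21);
translate([651, 50, 0]) cylinder(h = 711, r = 21);
translate([50, 682, 0]) cylinder(h = 711, r = 21);
translate([651, 682, 0]) cylinder(h = 711, r = 21);
translate([182, -578, 0]) {
  translate([0, 0, 380]) cube([337, 268, 33]);
  translate([17, 17, 0]) cylinder(h = 380, r = 17);
  translate([320, 17, 0]) cylinder(h = 380, r = 17);
  translate([17, 251, 0]) cylinder(h = 380, r = 17);
  translate([320, 251, 0]) cylinder(h = 380, r = 17);
}
translate([182, 1042, 0]) {
  translate([0, 0, 380]) cube([337, 268, 33]);
  translate([17, 17, 0]) cylinder(h = 380, r = 17);
  translate([320, 17, 0]) cylinder(h = 380, r = 17);
  translate([17, 251, 0]) cylinder(h = 380, r = 17);
  translate([320, 251, 0]) cylinder(h = 380, r = 17);
}
translate([-647, 232, 0]) {
  translate([0, 0, 380]) cube([337, 268, 33]);
  translate([17, 17, 0]) cylinder(h = 380, r = 17);
  translate([320, 17, 0]) cylinder(h = 380, r = 17);
  translate([17, 251, 0]) cylinder(h = 380, r = 17);
  translate([320, 251, 0]) cylinder(h = 380, r = 17);
}
translate([1011, 232, 0]) {
  translate([0, 0, 380]) cube([337, 268, 33]);
  translate([17, 17, 0]) cylinder(h = 380, r = 17);
  translate([320, 17, 0]) cylinder(h = 380, r = 17);
  translate([17, 251, 0]) cylinder(h = 380, r = 17);
  translate([320, 251, 0]) cylinder(h = 380, r = 17);
}
translate([0, 0, 747]) {
  cube([85, 17, 791]);
  translate([299, 0, 0]) cube([85, 17, 791]);
  translate([85, 0, 0]) cube([214, 17, 85]);
  translate([85, 0, 706]) cube([214, 17, 85]);
}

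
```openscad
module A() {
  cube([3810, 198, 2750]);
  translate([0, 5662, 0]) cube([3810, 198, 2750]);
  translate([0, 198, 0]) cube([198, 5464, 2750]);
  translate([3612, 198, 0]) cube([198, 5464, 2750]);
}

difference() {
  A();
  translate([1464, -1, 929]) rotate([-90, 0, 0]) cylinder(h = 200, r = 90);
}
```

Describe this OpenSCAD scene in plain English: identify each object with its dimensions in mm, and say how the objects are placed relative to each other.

A is a box-shaped house frame (walls only): outside footprint 3810×5860 mm, wall height 2750 mm, wall thickness 198 mm. The two y-facing walls run the full x-width; the two x-facing walls fit between the inner faces of the y-facing walls.

The house frame has a circular hole of radius 90 mm through its front wall, centred at (x = 1464, z = 929).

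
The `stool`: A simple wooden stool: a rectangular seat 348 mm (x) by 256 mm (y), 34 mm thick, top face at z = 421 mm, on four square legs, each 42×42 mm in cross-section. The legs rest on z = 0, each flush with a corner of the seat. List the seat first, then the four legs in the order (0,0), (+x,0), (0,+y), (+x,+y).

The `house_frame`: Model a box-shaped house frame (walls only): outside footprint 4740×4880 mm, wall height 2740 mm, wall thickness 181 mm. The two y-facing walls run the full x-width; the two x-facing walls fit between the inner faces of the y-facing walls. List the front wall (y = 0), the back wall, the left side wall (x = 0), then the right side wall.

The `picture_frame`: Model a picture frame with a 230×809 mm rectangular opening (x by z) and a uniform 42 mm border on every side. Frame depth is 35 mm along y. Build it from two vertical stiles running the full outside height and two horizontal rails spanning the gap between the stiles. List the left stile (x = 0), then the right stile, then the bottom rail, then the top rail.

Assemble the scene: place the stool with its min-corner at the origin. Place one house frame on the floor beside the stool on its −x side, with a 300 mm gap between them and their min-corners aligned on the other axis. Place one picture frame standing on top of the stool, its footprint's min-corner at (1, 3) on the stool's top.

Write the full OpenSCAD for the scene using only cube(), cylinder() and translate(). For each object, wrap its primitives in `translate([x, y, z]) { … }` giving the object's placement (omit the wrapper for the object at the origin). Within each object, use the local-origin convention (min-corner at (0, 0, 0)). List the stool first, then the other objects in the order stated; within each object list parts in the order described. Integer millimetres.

translate([0, 0, 387]) cube([348, 256, 34]);
cube([42, 42, 387]);
translate([306, 0, 0]) cube([42, 42, 387]);
translate([0, 214, 0]) cube([42, 42, 387]);
translate([306, 214, 0]) cube([42, 42, 387]);
translate([-5040, 0, 0]) {
  cube([4740, 181, 2740]);
  translate([0, 4699, 0]) cube([4740, 181, 2740]);
  translate([0, 181, 0]) cube([181, 4518, 2740]);
  translate([4559, 181, 0]) cube([181, 4518, 2740]);
}
translate([1, 3, 421]) {
  cube([42, 35, 893]);
  translate([272, 0, 0]) cube([42, 35, 893]);
  translate([42, 0, 0]) cube([230, 35, 42]);
  translate([42, 0, 851]) cube([230, 35, 42]);
}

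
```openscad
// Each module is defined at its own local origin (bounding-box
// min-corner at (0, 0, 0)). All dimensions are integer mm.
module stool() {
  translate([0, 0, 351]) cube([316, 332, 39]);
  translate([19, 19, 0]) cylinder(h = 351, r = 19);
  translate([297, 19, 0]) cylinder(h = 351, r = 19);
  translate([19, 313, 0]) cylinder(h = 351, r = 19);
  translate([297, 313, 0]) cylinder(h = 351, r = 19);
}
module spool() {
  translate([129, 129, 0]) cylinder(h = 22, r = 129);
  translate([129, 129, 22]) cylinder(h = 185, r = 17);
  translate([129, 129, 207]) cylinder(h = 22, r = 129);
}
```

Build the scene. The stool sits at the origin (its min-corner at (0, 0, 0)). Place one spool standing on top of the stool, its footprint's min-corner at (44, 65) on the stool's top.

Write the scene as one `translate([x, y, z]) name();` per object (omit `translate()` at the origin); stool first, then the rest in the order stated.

stool();
translate([44, 65, 390]) spool();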